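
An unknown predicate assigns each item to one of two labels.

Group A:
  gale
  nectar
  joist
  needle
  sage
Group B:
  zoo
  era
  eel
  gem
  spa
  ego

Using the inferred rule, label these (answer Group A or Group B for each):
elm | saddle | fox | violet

One predicate separates the groups cleanly: length ≥ 4.

Group B, Group A, Group B, Group A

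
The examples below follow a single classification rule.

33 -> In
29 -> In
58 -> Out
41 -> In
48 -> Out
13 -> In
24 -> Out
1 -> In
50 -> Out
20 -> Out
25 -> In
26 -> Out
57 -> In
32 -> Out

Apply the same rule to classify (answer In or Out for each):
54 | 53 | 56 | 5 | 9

Out, In, Out, In, In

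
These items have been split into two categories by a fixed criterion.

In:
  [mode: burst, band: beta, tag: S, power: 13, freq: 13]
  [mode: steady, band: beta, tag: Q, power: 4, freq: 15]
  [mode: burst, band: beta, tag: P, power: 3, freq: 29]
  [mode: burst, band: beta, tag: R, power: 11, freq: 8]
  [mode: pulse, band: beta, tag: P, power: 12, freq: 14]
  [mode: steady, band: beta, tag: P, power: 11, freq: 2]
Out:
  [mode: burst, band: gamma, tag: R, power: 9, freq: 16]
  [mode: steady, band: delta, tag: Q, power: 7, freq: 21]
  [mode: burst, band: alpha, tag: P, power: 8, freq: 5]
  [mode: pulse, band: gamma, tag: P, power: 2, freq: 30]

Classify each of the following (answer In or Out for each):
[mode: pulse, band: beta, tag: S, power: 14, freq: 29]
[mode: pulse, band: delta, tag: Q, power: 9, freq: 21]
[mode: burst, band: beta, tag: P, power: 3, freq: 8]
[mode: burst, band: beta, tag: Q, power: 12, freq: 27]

The common property of the 'In' items is: band is beta. No 'Out' item has it.
[mode: pulse, band: beta, tag: S, power: 14, freq: 29]: In (band is beta).
[mode: pulse, band: delta, tag: Q, power: 9, freq: 21]: Out (band is delta).
[mode: burst, band: beta, tag: P, power: 3, freq: 8]: In (band is beta).
[mode: burst, band: beta, tag: Q, power: 12, freq: 27]: In (band is beta).

In, Out, In, In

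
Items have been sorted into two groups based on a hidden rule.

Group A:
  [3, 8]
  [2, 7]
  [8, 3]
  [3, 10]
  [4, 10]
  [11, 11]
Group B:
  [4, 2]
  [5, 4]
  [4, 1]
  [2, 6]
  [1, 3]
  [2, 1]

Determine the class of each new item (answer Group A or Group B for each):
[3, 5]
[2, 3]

The simplest hypothesis consistent with all the labels is: max ≥ 7.
[3, 5] → max 5 → Group B.
[2, 3] → max 3 → Group B.

Group B, Group B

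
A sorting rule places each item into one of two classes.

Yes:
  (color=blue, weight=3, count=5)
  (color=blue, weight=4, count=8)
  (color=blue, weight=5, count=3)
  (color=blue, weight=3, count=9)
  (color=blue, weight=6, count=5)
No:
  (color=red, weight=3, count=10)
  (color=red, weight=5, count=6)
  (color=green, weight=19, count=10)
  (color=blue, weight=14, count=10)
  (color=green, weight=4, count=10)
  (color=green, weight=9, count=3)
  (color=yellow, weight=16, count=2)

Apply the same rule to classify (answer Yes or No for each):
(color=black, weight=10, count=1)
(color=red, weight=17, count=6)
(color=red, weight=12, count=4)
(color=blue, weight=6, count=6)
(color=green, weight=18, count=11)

No, No, No, Yes, No

Rule: color is blue AND count ≤ 9. This holds for each 'Yes' example and fails for each 'No' one.
(color=black, weight=10, count=1): color is black, count = 1 — fails this test, so No.
(color=red, weight=17, count=6): color is red, count = 6 — fails this test, so No.
(color=red, weight=12, count=4): color is red, count = 4 — fails this test, so No.
(color=blue, weight=6, count=6): color is blue, count = 6 — satisfies this, so Yes.
(color=green, weight=18, count=11): color is green, count = 11 — fails this test, so No.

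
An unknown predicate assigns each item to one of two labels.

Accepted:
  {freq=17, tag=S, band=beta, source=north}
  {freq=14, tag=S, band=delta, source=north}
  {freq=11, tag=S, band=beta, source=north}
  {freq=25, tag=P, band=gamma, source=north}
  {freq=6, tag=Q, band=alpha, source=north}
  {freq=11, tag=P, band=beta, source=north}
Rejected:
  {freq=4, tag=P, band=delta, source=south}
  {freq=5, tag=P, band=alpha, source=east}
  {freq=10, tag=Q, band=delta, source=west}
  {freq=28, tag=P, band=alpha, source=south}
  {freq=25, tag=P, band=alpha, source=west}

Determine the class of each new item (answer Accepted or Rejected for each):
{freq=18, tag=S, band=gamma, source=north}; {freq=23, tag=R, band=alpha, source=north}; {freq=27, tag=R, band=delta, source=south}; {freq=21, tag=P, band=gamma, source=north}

Every 'Accepted' example satisfies: source is north. None of the 'Rejected' examples do.

Accepted, Accepted, Rejected, Accepted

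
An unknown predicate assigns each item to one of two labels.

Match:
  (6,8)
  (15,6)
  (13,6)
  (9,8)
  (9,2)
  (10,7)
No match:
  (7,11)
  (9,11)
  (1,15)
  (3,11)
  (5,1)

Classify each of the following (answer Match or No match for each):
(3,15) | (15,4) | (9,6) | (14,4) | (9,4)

No match, Match, Match, Match, Match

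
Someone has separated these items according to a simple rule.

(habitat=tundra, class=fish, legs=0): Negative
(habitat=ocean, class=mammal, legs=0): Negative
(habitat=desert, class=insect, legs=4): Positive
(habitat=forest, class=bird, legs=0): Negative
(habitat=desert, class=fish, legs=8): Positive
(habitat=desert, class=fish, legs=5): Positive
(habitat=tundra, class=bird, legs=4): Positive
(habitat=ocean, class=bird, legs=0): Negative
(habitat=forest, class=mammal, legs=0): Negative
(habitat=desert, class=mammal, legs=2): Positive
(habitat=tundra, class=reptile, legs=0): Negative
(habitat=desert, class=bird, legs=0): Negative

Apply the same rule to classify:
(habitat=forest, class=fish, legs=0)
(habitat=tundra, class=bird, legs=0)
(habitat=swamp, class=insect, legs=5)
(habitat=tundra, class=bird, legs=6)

The rule appears to be: legs ≥ 2.

Negative, Negative, Positive, Positive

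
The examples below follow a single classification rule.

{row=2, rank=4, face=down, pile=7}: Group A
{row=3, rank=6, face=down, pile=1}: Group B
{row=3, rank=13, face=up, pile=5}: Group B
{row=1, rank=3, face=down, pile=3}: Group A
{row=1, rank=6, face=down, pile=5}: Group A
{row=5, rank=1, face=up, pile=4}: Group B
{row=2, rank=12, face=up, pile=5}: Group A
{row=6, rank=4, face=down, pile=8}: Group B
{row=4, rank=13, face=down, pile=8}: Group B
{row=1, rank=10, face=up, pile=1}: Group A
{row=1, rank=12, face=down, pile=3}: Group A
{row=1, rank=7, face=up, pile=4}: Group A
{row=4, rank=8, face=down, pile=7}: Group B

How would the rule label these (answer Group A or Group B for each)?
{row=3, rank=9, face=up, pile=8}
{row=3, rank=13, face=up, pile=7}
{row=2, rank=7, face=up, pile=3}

Group B, Group B, Group A

The distinguishing property — row ≤ 2 — holds for all the 'Group A' cases and none of the 'Group B' cases.
Group B: {row=3, rank=9, face=up, pile=8}, since row = 3.
Group B: {row=3, rank=13, face=up, pile=7}, since row = 3.
Group A: {row=2, rank=7, face=up, pile=3}, since row = 2.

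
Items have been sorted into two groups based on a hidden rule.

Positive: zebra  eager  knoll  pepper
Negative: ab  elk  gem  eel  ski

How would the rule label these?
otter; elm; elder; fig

All 'Positive' examples share one property — length ≥ 5 — and every 'Negative' example lacks it.
otter — length 5, hence Positive. elm — length 3, hence Negative. elder — length 5, hence Positive. fig — length 3, hence Negative.

Positive, Negative, Positive, Negative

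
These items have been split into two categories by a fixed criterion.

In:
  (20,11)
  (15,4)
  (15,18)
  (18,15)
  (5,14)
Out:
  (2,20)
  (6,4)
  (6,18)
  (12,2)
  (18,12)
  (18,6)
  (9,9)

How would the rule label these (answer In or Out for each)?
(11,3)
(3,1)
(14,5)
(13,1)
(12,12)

Checking candidate rules against both groups, what survives is: sum is odd.

Out, Out, In, Out, Out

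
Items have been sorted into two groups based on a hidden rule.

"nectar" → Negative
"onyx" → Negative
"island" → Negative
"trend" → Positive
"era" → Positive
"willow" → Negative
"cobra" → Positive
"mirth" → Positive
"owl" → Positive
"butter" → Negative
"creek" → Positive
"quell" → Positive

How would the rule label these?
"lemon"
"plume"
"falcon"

Positive, Positive, Negative

Every 'Positive' example satisfies: odd length. None of the 'Negative' examples do.
"lemon": Positive (length 5). "plume": Positive (length 5). "falcon": Negative (length 6).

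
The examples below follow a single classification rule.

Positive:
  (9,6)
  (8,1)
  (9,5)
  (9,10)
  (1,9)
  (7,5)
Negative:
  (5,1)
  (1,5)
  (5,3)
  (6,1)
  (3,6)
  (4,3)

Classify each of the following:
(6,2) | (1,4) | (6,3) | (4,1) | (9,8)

A rule that fits every label: max ≥ 7 — true of each 'Positive' example, false of each 'Negative' one.
(6,2) — max 6, hence Negative.
(1,4) — max 4, hence Negative.
(6,3) — max 6, hence Negative.
(4,1) — max 4, hence Negative.
(9,8) — max 9, hence Positive.

Negative, Negative, Negative, Negative, Positive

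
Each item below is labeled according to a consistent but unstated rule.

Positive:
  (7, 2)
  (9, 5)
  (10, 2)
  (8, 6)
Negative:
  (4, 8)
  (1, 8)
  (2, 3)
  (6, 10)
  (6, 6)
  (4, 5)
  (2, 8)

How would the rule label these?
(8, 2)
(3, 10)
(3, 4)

Positive, Negative, Negative

The common property of the 'Positive' items is: first > second. No 'Negative' item has it.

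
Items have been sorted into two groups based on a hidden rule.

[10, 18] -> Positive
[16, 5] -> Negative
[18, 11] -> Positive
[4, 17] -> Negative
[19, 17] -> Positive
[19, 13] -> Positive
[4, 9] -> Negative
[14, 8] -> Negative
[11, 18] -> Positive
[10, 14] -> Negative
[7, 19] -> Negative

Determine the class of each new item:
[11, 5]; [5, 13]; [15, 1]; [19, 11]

One predicate separates the groups cleanly: sum ≥ 28.
[11, 5] — 11+5 = 16, hence Negative. [5, 13] — 5+13 = 18, hence Negative. [15, 1] — 15+1 = 16, hence Negative. [19, 11] — 19+11 = 30, hence Positive.

Negative, Negative, Negative, Positive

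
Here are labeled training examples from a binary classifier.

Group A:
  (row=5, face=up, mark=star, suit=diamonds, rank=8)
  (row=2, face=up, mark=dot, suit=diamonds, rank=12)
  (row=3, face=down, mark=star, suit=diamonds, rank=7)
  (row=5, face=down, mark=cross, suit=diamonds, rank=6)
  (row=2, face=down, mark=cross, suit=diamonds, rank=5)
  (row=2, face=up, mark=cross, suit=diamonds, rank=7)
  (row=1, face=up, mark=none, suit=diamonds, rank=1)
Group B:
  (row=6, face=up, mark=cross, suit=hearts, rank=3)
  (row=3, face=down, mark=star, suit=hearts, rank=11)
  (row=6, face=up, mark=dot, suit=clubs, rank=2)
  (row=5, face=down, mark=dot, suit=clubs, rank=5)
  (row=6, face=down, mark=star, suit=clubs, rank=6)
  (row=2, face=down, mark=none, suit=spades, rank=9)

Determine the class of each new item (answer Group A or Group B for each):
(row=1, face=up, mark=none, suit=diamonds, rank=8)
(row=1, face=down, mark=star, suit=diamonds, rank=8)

Group A, Group A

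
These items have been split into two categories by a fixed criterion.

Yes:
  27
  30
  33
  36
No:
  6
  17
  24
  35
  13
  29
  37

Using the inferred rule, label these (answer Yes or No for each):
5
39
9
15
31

No, Yes, No, No, No

The rule appears to be: multiple of 3 AND at least 27.
No: 5, since 5 = 3·1 + 2, 5 < 27. Yes: 39, since 39 = 3·13, 39 ≥ 27. No: 9, since 9 = 3·3, 9 < 27. No: 15, since 15 = 3·5, 15 < 27. No: 31, since 31 = 3·10 + 1, 31 ≥ 27.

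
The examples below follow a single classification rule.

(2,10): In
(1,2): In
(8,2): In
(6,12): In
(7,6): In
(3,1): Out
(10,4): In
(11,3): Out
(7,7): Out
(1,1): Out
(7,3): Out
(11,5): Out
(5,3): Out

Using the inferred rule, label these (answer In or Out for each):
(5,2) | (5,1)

In, Out

The common property of the 'In' items is: second is even. No 'Out' item has it.
In: (5,2), since second 2. Out: (5,1), since second 1.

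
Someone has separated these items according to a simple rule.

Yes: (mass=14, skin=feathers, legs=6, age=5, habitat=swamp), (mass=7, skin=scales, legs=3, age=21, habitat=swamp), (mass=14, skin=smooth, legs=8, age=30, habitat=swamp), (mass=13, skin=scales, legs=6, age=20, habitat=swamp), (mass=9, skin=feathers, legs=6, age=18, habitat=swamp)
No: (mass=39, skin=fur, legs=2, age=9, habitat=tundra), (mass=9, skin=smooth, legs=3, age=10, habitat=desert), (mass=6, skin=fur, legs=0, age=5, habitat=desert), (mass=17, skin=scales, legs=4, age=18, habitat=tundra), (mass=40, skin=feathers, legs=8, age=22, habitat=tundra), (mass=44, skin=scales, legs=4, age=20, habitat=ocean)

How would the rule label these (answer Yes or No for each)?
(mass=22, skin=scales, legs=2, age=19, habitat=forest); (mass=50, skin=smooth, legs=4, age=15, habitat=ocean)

No, No

Rule: habitat is swamp. This holds for each 'Yes' example and fails for each 'No' one.
(mass=22, skin=scales, legs=2, age=19, habitat=forest): habitat is forest, does not fit → No. (mass=50, skin=smooth, legs=4, age=15, habitat=ocean): habitat is ocean, does not fit → No.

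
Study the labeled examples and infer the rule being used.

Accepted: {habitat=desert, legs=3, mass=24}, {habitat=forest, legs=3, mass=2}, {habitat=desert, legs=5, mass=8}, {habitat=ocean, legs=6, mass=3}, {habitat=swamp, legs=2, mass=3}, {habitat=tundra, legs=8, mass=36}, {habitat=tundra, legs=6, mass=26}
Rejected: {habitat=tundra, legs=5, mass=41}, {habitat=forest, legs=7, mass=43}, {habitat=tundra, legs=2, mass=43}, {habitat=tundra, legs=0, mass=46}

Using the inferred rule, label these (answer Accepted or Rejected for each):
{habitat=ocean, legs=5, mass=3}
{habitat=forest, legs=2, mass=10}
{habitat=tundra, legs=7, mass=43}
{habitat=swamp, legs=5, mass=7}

Accepted, Accepted, Rejected, Accepted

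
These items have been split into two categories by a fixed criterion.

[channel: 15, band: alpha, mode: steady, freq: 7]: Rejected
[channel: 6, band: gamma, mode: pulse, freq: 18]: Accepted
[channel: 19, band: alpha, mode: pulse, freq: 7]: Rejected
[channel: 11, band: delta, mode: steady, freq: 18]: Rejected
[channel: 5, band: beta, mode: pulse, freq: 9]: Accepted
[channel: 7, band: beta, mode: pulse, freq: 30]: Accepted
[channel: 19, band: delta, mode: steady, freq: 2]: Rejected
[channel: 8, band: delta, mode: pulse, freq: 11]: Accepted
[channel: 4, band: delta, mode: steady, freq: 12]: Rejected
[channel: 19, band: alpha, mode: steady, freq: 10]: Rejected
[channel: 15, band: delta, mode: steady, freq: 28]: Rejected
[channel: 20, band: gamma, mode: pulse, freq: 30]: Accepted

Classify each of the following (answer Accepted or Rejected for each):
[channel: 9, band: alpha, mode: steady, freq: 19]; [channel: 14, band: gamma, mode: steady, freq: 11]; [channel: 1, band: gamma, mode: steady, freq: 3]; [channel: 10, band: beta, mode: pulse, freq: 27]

The classifier is using: mode is pulse AND freq ≥ 9.

Rejected, Rejected, Rejected, Accepted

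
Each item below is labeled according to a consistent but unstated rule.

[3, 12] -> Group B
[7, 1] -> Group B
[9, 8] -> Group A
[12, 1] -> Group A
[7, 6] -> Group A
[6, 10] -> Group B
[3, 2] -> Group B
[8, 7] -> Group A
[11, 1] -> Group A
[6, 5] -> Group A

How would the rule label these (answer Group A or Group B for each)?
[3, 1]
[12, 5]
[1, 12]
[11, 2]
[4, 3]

The pattern is that an item is 'Group A' exactly when: first > second AND sum ≥ 11.

Group B, Group A, Group B, Group A, Group B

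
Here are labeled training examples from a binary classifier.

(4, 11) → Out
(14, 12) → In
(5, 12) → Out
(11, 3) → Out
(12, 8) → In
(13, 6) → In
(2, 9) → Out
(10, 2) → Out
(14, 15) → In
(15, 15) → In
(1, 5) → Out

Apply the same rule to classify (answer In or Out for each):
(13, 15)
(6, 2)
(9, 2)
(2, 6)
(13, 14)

In, Out, Out, Out, In

A rule that fits every label: sum ≥ 19 — true of each 'In' example, false of each 'Out' one.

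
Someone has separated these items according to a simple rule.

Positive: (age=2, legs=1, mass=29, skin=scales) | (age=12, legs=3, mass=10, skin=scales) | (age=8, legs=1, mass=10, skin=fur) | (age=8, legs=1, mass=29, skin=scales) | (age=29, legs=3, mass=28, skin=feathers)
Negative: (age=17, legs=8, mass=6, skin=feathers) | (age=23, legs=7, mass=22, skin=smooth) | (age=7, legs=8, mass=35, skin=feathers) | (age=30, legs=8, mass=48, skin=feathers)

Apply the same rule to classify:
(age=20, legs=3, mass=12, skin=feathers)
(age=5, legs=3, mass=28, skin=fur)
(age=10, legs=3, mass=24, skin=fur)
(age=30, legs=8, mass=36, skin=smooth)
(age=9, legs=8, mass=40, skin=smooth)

Positive, Positive, Positive, Negative, Negative

Every 'Positive' example satisfies: legs ≤ 3. None of the 'Negative' examples do.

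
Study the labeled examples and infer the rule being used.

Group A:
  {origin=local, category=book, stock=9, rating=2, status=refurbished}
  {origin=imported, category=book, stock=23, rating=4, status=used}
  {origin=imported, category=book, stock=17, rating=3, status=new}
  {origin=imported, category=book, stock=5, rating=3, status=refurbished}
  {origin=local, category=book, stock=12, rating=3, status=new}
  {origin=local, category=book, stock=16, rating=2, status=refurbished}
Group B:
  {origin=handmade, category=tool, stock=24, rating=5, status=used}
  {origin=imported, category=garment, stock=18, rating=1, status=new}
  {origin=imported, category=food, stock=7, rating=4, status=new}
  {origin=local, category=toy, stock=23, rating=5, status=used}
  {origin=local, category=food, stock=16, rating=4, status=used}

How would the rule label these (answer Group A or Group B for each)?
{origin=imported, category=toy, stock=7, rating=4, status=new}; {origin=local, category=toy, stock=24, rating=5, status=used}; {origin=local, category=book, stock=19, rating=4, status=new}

Group B, Group B, Group A

One predicate separates the groups cleanly: category is book.
{origin=imported, category=toy, stock=7, rating=4, status=new}: Group B (category is toy).
{origin=local, category=toy, stock=24, rating=5, status=used}: Group B (category is toy).
{origin=local, category=book, stock=19, rating=4, status=new}: Group A (category is book).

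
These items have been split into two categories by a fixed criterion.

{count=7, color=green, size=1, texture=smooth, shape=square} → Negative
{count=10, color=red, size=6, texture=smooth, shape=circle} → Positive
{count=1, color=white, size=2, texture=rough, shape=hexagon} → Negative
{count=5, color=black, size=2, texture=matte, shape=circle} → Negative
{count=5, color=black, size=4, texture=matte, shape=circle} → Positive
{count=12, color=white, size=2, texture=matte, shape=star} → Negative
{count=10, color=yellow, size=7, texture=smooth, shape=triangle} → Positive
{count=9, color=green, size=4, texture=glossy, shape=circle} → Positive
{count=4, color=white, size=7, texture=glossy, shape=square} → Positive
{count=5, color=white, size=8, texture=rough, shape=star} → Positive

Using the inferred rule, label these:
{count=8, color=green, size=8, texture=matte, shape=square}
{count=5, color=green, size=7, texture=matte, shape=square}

Positive, Positive

A rule that fits every label: size ≥ 4 — true of each 'Positive' example, false of each 'Negative' one.
{count=8, color=green, size=8, texture=matte, shape=square} → size = 8 → Positive. {count=5, color=green, size=7, texture=matte, shape=square} → size = 7 → Positive.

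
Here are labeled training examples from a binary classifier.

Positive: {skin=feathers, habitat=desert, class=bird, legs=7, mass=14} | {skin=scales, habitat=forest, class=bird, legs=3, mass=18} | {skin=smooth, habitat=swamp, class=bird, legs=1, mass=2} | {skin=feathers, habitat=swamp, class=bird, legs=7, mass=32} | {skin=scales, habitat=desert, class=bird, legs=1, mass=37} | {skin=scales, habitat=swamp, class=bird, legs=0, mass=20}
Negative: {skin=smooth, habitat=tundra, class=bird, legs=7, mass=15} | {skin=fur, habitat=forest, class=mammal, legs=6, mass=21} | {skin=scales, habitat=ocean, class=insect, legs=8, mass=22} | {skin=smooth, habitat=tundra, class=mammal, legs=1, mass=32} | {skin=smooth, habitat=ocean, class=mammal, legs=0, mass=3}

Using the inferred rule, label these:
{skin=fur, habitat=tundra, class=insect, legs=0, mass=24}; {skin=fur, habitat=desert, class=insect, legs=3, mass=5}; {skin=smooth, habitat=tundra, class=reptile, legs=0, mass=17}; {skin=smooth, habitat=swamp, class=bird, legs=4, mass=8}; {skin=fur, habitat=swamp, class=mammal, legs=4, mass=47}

Rule: class is bird AND mass ≠ 15. This holds for each 'Positive' example and fails for each 'Negative' one.
{skin=fur, habitat=tundra, class=insect, legs=0, mass=24} — class is insect, mass = 24, hence Negative. {skin=fur, habitat=desert, class=insect, legs=3, mass=5} — class is insect, mass = 5, hence Negative. {skin=smooth, habitat=tundra, class=reptile, legs=0, mass=17} — class is reptile, mass = 17, hence Negative. {skin=smooth, habitat=swamp, class=bird, legs=4, mass=8} — class is bird, mass = 8, hence Positive. {skin=fur, habitat=swamp, class=mammal, legs=4, mass=47} — class is mammal, mass = 47, hence Negative.

Negative, Negative, Negative, Positive, Negative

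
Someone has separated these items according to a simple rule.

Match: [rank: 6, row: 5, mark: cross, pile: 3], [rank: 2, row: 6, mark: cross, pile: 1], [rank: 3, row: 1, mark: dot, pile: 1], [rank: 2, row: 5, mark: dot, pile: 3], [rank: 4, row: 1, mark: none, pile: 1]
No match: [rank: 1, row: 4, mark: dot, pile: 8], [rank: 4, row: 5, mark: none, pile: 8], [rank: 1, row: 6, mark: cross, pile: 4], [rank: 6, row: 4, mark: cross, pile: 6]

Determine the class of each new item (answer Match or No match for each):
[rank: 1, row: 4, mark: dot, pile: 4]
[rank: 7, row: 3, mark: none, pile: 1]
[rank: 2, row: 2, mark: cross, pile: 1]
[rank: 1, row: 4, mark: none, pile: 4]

The pattern is that an item is 'Match' exactly when: pile ≤ 3.
[rank: 1, row: 4, mark: dot, pile: 4]: No match (pile = 4). [rank: 7, row: 3, mark: none, pile: 1]: Match (pile = 1). [rank: 2, row: 2, mark: cross, pile: 1]: Match (pile = 1). [rank: 1, row: 4, mark: none, pile: 4]: No match (pile = 4).

No match, Match, Match, No match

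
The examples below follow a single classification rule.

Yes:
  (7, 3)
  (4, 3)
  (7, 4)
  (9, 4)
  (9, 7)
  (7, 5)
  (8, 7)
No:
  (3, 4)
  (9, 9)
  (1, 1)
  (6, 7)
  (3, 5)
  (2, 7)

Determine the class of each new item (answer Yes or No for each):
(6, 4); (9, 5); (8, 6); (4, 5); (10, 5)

The pattern is that an item is 'Yes' exactly when: first > second.
(6, 4) — 6 > 4, hence Yes. (9, 5) — 9 > 5, hence Yes. (8, 6) — 8 > 6, hence Yes. (4, 5) — 4 < 5, hence No. (10, 5) — 10 > 5, hence Yes.

Yes, Yes, Yes, No, Yes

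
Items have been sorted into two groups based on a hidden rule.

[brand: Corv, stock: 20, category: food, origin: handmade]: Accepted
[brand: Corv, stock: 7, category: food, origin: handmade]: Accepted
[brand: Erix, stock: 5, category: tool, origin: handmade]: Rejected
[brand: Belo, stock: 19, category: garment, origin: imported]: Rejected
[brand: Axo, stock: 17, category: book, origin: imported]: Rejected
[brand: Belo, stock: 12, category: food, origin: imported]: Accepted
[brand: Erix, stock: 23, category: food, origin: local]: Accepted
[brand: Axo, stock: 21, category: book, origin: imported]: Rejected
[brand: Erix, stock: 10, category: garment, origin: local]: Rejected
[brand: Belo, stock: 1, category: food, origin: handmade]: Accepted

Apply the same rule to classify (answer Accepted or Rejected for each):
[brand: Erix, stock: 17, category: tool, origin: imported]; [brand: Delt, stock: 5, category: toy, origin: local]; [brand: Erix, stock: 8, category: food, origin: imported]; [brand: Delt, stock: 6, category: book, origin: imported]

Rule: category is food. This holds for each 'Accepted' example and fails for each 'Rejected' one.

Rejected, Rejected, Accepted, Rejected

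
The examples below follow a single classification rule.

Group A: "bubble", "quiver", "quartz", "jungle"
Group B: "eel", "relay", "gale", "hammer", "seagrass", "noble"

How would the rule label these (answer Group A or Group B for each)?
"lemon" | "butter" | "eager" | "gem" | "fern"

The common property of the 'Group A' items is: contains 'u'. No 'Group B' item has it.
"lemon": no 'u', lacks this property → Group B.
"butter": has 'u', meets the rule → Group A.
"eager": no 'u', lacks this property → Group B.
"gem": no 'u', lacks this property → Group B.
"fern": no 'u', lacks this property → Group B.

Group B, Group A, Group B, Group B, Group B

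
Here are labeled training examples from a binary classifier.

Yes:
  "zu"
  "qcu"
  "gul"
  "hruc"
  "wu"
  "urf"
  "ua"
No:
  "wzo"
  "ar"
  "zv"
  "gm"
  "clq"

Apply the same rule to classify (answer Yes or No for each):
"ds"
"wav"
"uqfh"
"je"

No, No, Yes, No

The common property of the 'Yes' items is: contains 'u'. No 'No' item has it.
"ds": No (no 'u'). "wav": No (no 'u'). "uqfh": Yes (has 'u'). "je": No (no 'u').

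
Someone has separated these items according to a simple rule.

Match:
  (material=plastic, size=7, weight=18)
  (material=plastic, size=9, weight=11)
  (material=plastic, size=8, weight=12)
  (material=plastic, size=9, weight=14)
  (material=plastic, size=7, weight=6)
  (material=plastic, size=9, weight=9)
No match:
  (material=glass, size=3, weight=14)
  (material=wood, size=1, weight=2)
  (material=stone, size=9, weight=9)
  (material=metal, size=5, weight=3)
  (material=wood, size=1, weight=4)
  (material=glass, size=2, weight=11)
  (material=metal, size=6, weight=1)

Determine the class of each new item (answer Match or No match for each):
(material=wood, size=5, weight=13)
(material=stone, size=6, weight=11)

Rule: material is plastic. This holds for each 'Match' example and fails for each 'No match' one.
(material=wood, size=5, weight=13) — material is wood, hence No match.
(material=stone, size=6, weight=11) — material is stone, hence No match.

No match, No match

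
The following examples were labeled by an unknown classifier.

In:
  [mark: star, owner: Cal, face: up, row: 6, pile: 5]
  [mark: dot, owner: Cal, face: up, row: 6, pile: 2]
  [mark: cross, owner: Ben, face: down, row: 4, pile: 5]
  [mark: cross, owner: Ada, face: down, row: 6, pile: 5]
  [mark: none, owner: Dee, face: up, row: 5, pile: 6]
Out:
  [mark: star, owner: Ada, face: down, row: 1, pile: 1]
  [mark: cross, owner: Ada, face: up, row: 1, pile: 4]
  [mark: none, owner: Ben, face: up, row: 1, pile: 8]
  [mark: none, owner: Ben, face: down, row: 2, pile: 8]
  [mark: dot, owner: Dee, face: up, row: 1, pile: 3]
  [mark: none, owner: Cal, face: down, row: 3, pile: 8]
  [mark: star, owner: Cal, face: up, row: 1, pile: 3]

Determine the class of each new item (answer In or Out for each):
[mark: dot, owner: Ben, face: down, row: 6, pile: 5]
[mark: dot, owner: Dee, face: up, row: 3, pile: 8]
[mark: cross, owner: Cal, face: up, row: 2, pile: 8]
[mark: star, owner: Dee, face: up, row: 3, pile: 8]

The simplest hypothesis consistent with all the labels is: row ≥ 4.
[mark: dot, owner: Ben, face: down, row: 6, pile: 5]: In (row = 6). [mark: dot, owner: Dee, face: up, row: 3, pile: 8]: Out (row = 3). [mark: cross, owner: Cal, face: up, row: 2, pile: 8]: Out (row = 2). [mark: star, owner: Dee, face: up, row: 3, pile: 8]: Out (row = 3).

In, Out, Out, Out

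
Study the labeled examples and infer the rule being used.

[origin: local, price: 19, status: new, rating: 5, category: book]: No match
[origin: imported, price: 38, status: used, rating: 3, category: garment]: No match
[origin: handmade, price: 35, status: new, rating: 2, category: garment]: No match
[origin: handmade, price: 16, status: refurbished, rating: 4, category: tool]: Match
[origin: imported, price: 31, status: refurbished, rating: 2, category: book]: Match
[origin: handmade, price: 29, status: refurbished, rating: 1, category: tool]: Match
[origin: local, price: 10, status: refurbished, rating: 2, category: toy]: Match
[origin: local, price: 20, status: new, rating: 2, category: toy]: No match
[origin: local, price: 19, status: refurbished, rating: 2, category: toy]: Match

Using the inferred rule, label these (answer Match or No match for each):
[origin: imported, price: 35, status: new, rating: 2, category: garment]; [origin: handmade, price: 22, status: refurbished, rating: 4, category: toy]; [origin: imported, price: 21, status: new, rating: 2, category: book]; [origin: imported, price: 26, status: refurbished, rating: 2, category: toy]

A rule that fits every label: status is refurbished — true of each 'Match' example, false of each 'No match' one.
[origin: imported, price: 35, status: new, rating: 2, category: garment]: No match (status is new). [origin: handmade, price: 22, status: refurbished, rating: 4, category: toy]: Match (status is refurbished). [origin: imported, price: 21, status: new, rating: 2, category: book]: No match (status is new). [origin: imported, price: 26, status: refurbished, rating: 2, category: toy]: Match (status is refurbished).

No match, Match, No match, Match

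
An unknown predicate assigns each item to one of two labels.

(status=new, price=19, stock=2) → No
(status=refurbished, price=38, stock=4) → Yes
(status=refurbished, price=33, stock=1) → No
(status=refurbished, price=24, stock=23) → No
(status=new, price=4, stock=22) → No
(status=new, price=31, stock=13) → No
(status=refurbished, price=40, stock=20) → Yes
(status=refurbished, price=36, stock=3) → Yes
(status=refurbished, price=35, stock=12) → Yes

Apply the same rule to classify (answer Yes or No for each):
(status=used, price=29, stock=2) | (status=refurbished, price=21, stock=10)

All 'Yes' examples share one property — price ≥ 35 — and every 'No' example lacks it.
No: (status=used, price=29, stock=2), since price = 29.
No: (status=refurbished, price=21, stock=10), since price = 21.

No, No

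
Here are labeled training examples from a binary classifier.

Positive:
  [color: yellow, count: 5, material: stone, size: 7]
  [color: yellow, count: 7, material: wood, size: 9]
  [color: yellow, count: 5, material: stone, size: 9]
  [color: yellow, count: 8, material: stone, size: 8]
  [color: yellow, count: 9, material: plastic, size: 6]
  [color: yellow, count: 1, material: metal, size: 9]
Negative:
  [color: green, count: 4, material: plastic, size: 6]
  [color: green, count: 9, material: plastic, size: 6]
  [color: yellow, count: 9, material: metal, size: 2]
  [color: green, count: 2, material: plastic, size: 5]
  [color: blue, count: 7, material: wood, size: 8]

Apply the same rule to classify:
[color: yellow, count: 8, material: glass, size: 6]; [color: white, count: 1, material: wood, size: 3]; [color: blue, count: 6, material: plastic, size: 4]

Positive, Negative, Negative

The rule appears to be: color is yellow AND size ≥ 5.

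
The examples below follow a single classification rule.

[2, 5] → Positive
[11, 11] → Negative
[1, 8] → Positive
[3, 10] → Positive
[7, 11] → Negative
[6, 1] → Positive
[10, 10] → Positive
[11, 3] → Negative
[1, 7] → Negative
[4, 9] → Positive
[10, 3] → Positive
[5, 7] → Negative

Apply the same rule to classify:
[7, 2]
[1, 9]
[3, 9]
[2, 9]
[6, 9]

Positive, Negative, Negative, Positive, Positive

Checking candidate rules against both groups, what survives is: product is even.
[7, 2]: 7·2 = 14 — checks out, so Positive. [1, 9]: 1·9 = 9 — lacks this property, so Negative. [3, 9]: 3·9 = 27 — lacks this property, so Negative. [2, 9]: 2·9 = 18 — checks out, so Positive. [6, 9]: 6·9 = 54 — checks out, so Positive.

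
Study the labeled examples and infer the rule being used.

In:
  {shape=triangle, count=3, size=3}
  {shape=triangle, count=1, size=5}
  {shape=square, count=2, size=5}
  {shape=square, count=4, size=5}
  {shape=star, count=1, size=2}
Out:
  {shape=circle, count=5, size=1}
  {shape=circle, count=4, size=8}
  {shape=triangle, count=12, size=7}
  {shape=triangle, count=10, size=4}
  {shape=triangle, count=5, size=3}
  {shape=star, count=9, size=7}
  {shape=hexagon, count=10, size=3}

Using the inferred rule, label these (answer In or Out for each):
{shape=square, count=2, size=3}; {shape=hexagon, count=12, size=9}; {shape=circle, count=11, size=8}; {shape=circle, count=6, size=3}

Every 'In' example satisfies: count ≤ 4 AND size ≤ 5. None of the 'Out' examples do.
In: {shape=square, count=2, size=3}, since count = 2, size = 3.
Out: {shape=hexagon, count=12, size=9}, since count = 12, size = 9.
Out: {shape=circle, count=11, size=8}, since count = 11, size = 8.
Out: {shape=circle, count=6, size=3}, since count = 6, size = 3.

In, Out, Out, Out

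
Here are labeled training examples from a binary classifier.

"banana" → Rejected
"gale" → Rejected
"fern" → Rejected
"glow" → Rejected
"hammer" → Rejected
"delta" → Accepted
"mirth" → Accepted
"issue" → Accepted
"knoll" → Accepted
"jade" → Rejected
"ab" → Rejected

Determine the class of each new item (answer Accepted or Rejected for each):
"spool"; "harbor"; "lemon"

The simplest hypothesis consistent with all the labels is: odd length.
"spool" — length 5, hence Accepted.
"harbor" — length 6, hence Rejected.
"lemon" — length 5, hence Accepted.

Accepted, Rejected, Accepted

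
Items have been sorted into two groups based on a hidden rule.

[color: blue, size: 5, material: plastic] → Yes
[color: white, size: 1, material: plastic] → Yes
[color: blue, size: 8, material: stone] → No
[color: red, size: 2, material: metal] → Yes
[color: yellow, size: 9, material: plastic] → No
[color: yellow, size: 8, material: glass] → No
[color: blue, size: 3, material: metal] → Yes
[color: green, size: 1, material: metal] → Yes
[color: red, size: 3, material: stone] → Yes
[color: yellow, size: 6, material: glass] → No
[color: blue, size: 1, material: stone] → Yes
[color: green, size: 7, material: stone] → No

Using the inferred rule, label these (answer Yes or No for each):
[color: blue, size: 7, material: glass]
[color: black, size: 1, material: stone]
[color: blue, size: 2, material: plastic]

The distinguishing property — size ≤ 5 — holds for all the 'Yes' cases and none of the 'No' cases.
No: [color: blue, size: 7, material: glass], since size = 7.
Yes: [color: black, size: 1, material: stone], since size = 1.
Yes: [color: blue, size: 2, material: plastic], since size = 2.

No, Yes, Yes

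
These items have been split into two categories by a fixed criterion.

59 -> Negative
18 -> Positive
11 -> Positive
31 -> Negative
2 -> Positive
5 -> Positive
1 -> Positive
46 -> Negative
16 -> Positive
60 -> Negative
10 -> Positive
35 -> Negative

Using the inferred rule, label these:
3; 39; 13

Positive, Negative, Positive

The classifier is using: at most 18.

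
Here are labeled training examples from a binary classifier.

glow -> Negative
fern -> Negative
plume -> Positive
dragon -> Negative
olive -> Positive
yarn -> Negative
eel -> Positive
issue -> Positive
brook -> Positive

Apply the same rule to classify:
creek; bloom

Positive, Positive

The distinguishing property — odd length — holds for all the 'Positive' cases and none of the 'Negative' cases.
creek: Positive (length 5).
bloom: Positive (length 5).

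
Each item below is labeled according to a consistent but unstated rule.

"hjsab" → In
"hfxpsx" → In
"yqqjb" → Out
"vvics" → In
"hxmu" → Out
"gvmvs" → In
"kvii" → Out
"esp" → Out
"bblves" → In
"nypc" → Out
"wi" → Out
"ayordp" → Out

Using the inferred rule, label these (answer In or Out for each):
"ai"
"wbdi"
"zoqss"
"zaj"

All 'In' examples share one property — length ≥ 4 AND contains 's' — and every 'Out' example lacks it.
"ai": length 2, no 's' — doesn't qualify, so Out. "wbdi": length 4, no 's' — doesn't qualify, so Out. "zoqss": length 5, has 's' — has this property, so In. "zaj": length 3, no 's' — doesn't qualify, so Out.

Out, Out, In, Out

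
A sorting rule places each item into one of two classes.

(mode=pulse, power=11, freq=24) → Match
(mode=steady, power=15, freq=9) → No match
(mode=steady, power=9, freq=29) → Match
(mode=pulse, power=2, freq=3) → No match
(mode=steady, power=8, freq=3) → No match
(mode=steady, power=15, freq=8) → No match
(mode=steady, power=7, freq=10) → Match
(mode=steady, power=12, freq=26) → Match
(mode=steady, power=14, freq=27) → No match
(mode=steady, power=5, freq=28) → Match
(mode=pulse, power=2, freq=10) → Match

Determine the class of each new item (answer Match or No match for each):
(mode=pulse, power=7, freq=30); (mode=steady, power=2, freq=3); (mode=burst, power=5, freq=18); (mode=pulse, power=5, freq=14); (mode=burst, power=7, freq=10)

Match, No match, Match, Match, Match

The rule appears to be: power ≤ 12 AND freq ≥ 8.
(mode=pulse, power=7, freq=30): power = 7, freq = 30, has this property → Match.
(mode=steady, power=2, freq=3): power = 2, freq = 3, does not satisfy this → No match.
(mode=burst, power=5, freq=18): power = 5, freq = 18, has this property → Match.
(mode=pulse, power=5, freq=14): power = 5, freq = 14, has this property → Match.
(mode=burst, power=7, freq=10): power = 7, freq = 10, has this property → Match.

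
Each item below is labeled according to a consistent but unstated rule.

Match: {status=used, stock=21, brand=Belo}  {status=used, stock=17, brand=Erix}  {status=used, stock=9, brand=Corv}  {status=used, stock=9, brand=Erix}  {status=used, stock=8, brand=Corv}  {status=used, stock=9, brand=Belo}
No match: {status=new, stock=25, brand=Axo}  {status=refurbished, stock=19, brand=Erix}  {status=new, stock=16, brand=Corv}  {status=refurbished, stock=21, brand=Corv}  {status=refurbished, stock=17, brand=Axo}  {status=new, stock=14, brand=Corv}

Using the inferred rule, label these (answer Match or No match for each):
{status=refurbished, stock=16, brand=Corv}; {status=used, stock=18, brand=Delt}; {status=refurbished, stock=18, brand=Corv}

The classifier is using: status is used.
No match: {status=refurbished, stock=16, brand=Corv}, since status is refurbished. Match: {status=used, stock=18, brand=Delt}, since status is used. No match: {status=refurbished, stock=18, brand=Corv}, since status is refurbished.

No match, Match, No match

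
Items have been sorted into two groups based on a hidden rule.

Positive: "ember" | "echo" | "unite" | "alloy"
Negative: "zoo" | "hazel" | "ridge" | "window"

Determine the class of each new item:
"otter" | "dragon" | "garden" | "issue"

The simplest hypothesis consistent with all the labels is: starts with a vowel.

Positive, Negative, Negative, Positive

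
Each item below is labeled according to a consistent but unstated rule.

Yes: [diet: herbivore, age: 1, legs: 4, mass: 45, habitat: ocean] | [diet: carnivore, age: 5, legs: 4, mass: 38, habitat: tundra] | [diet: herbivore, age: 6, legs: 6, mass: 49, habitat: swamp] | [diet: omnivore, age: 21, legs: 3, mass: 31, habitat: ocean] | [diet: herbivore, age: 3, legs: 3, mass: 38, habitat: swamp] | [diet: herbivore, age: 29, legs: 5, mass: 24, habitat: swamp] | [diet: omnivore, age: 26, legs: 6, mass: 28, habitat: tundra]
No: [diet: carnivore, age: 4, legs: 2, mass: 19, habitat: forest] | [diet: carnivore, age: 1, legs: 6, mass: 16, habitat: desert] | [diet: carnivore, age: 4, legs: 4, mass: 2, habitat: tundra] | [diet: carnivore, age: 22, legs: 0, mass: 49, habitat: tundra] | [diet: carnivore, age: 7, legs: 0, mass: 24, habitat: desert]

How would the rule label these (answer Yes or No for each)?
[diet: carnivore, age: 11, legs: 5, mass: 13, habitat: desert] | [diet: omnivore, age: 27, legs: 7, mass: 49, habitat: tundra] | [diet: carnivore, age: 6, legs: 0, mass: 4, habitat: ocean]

The distinguishing property — mass ≥ 19 AND legs ≥ 3 — holds for all the 'Yes' cases and none of the 'No' cases.

No, Yes, No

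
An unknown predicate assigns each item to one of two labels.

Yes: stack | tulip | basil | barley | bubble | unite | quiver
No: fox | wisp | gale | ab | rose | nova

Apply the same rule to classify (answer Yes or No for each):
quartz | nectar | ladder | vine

Yes, Yes, Yes, No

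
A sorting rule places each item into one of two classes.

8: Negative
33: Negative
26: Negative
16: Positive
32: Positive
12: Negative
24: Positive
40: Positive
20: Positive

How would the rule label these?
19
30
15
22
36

Negative, Negative, Negative, Negative, Positive

The classifier is using: multiple of 4 AND at least 16.
19 → 19 = 4·4 + 3, 19 ≥ 16 → Negative.
30 → 30 = 4·7 + 2, 30 ≥ 16 → Negative.
15 → 15 = 4·3 + 3, 15 < 16 → Negative.
22 → 22 = 4·5 + 2, 22 ≥ 16 → Negative.
36 → 36 = 4·9, 36 ≥ 16 → Positive.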